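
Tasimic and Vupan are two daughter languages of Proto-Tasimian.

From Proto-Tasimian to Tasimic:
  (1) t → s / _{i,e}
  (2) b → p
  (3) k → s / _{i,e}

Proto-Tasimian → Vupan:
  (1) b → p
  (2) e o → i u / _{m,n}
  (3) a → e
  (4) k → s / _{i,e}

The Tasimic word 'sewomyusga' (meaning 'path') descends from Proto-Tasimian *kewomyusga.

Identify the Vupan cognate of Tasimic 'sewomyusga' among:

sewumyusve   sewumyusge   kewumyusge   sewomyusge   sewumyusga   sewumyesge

Vupan: *kewomyusga > kewumyusga > kewumyusge > sewumyusge  (by pre-nasal raising, vowel merger, palatalisation)
Only 'sewumyusge' matches the regular Vupan development of *kewomyusga.

sewumyusge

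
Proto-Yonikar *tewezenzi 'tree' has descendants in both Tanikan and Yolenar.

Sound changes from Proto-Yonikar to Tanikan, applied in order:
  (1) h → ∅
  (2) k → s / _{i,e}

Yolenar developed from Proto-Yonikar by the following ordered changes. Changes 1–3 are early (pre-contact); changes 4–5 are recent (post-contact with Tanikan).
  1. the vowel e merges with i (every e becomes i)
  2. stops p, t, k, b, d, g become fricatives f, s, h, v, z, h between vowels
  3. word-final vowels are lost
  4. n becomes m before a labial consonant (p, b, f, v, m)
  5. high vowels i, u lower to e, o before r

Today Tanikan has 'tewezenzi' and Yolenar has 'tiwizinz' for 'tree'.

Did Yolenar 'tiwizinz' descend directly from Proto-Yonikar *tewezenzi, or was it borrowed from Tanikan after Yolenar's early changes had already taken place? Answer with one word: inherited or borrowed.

If inherited, *tewezenzi would pass through all of Yolenar's changes:
Yolenar: *tewezenzi > tiwizinzi > tiwizinz  (by vowel merger, apocope)
If borrowed from Tanikan 'tewezenzi' after the early changes, it would undergo only the recent ones:
  rule 4 (nasal place assimilation): no change (tewezenzi)
  rule 5 (pre-rhotic lowering): no change (tewezenzi)
  ⇒ as a loan: tewezenzi
Yolenar 'tiwizinz' matches the inherited outcome exactly, so it is an inherited cognate, not a loan.

inherited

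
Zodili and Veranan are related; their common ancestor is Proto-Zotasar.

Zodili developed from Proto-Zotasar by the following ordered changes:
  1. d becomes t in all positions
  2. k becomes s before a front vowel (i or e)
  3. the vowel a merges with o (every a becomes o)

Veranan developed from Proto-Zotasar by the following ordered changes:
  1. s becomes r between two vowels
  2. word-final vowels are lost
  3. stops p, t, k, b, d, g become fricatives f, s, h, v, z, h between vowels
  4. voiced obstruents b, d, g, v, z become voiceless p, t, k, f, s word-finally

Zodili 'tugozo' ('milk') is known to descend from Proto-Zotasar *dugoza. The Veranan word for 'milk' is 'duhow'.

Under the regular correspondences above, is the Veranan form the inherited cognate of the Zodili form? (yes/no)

no

Derive the expected Veranan reflex of *dugoza:
Veranan: *dugoza
  dugoza (rule 1 does not apply)
  dugoza → dugoz   [apocope]
  dugoz → duhoz   [intervocalic lenition]
  duhoz → duhos   [final devoicing]
  giving Veranan duhos.
The regular Veranan reflex would be 'duhos', but the attested form is 'duhow'. The correspondence is irregular, so they are not cognates (the Veranan form has a different source).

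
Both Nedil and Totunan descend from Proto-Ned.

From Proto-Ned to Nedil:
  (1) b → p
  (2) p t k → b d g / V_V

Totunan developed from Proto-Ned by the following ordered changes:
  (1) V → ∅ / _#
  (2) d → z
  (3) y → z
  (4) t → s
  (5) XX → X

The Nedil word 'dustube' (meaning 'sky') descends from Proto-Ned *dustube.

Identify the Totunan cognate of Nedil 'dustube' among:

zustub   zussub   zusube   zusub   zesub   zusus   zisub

zusub

Totunan: start from *dustube.
  rule 1 (apocope): dustube → dustub
  rule 2 (unconditioned shift): dustub → zustub
  rule 3: no change — zustub
  rule 4 (unconditioned shift): zustub → zussub
  rule 5 (degemination): zussub → zusub
  ⇒ Totunan zusub
The other candidates each miss or misapply at least one Totunan change.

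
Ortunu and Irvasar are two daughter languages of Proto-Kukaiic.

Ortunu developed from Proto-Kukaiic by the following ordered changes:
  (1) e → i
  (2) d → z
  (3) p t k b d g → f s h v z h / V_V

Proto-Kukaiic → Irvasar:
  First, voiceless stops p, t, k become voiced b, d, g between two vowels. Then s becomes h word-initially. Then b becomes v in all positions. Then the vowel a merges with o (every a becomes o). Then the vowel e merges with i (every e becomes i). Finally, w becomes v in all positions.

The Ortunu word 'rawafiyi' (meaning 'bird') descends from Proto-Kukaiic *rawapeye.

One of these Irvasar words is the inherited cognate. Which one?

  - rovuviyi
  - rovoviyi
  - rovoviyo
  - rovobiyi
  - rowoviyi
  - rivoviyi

rovoviyi

Irvasar: start from *rawapeye.
  rule 1 (intervocalic voicing): rawapeye → rawabeye
  rule 2: no change — rawabeye
  rule 3 (unconditioned shift): rawabeye → rawaveye
  rule 4 (vowel merger): rawaveye → rowoveye
  rule 5 (vowel merger): rowoveye → rowoviyi
  rule 6 (unconditioned shift): rowoviyi → rovoviyi
  ⇒ Irvasar rovoviyi
Among the options, 'rovoviyi' alone shows every Irvasar change applied in order.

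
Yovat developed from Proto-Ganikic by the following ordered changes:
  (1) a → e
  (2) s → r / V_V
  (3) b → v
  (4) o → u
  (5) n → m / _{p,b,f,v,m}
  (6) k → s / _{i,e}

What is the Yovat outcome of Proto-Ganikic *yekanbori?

yesemvuri

Yovat: *yekanbori
  yekanbori → yekenbori   [vowel merger]
  yekenbori (rule 2 does not apply)
  yekenbori → yekenvori   [unconditioned shift]
  yekenvori → yekenvuri   [vowel merger]
  yekenvuri → yekemvuri   [nasal place assimilation]
  yekemvuri → yesemvuri   [palatalisation]
  giving Yovat yesemvuri.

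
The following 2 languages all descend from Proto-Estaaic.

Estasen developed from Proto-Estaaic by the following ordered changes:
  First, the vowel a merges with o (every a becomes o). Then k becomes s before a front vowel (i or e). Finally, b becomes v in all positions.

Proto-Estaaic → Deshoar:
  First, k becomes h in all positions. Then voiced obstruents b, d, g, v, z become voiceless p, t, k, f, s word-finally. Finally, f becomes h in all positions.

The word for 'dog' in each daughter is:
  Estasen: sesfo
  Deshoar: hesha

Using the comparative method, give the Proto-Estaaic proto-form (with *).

*kesfa

Position 4: Estasen has f, Deshoar has h. Estasen preserves f here (none of its changes turn any other segment into f), so the proto-segment is *f.
Position 5: Estasen has o, Deshoar has a. Deshoar preserves a here (none of its changes turn any other segment into a), so the proto-segment is *a.
Continuing position by position gives *kesfa; check it forward:
Estasen: *kesfa > kesfo > sesfo  (by vowel merger, palatalisation)
Deshoar: *kesfa
  kesfa → hesfa   [unconditioned shift]
  hesfa (rule 2 does not apply)
  hesfa → hesha   [unconditioned shift]
  giving Deshoar hesha.
No other proto-form is consistent with every reflex, so the reconstruction is *kesfa.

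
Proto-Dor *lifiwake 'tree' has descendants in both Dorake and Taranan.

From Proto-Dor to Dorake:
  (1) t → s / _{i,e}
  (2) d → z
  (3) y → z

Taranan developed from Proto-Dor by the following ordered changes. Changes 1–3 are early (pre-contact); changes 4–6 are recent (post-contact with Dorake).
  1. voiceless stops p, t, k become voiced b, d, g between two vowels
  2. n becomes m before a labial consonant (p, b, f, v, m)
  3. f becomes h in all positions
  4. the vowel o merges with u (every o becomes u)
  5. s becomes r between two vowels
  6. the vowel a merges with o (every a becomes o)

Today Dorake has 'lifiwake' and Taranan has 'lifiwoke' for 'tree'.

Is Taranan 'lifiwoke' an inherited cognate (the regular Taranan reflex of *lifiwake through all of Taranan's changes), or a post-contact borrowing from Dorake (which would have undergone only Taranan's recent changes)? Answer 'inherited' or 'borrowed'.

borrowed

If inherited, *lifiwake would pass through all of Taranan's changes:
Taranan: start from *lifiwake.
  rule 1 (intervocalic voicing): lifiwake → lifiwage
  rule 2: no change — lifiwage
  rule 3 (unconditioned shift): lifiwage → lihiwage
  rule 4: no change — lihiwage
  rule 5: no change — lihiwage
  rule 6 (vowel merger): lihiwage → lihiwoge
  ⇒ Taranan lihiwoge
If borrowed from Dorake 'lifiwake' after the early changes, it would undergo only the recent ones:
  rule 4 (vowel merger): no change (lifiwake)
  rule 5 (rhotacism): no change (lifiwake)
  rule 6 (vowel merger): lifiwake → lifiwoke
  ⇒ as a loan: lifiwoke
Taranan 'lifiwoke' matches the loan outcome 'lifiwoke', not the inherited 'lihiwoge' — it skipped the early Taranan changes, so it was borrowed from Dorake.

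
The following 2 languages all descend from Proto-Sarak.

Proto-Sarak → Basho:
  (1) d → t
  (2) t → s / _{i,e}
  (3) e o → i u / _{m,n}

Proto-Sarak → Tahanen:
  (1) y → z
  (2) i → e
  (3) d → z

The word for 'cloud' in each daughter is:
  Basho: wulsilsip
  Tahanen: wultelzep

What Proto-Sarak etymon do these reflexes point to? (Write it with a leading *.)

*wultildip

Position 8: Basho has i, Tahanen has e. Taking the neighbouring segments as reconstructed: Basho i can only go back to *i; Tahanen e could go back to *e or *i — the one source consistent with every daughter is *i.
Position 5: Basho has i, Tahanen has e. Taking the neighbouring segments as reconstructed: Basho i can only go back to *i; Tahanen e could go back to *e or *i — the one source consistent with every daughter is *i.
Verify the candidate proto-form against each daughter:
Basho: start from *wultildip.
  rule 1 (unconditioned shift): wultildip → wultiltip
  rule 2 (palatalisation): wultiltip → wulsilsip
  rule 3: no change — wulsilsip
  ⇒ Basho wulsilsip
Tahanen: *wultildip
  wultildip (rule 1 does not apply)
  wultildip → wulteldep   [vowel merger]
  wulteldep → wultelzep   [unconditioned shift]
  giving Tahanen wultelzep.
No other proto-form is consistent with every reflex, so the reconstruction is *wultildip.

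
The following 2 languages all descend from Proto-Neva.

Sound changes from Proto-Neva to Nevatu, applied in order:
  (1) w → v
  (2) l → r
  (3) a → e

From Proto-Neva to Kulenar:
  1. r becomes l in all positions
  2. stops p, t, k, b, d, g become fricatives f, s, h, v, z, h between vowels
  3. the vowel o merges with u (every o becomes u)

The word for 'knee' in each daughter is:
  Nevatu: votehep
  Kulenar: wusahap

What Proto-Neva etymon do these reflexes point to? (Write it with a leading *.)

Position 3: Nevatu has t, Kulenar has s. Nevatu preserves t here (none of its changes turn any other segment into t), so the proto-segment is *t.
Position 6: Nevatu has e, Kulenar has a. Kulenar preserves a here (none of its changes turn any other segment into a), so the proto-segment is *a.
Position 1: Nevatu has v, Kulenar has w. Kulenar preserves w here (none of its changes turn any other segment into w), so the proto-segment is *w.
Verify the candidate proto-form against each daughter:
Nevatu: start from *wotahap.
  rule 1 (unconditioned shift): wotahap → votahap
  rule 2: no change — votahap
  rule 3 (vowel merger): votahap → votehep
  ⇒ Nevatu votehep
Kulenar: start from *wotahap.
  rule 1: no change — wotahap
  rule 2 (intervocalic lenition): wotahap → wosahap
  rule 3 (vowel merger): wosahap → wusahap
  ⇒ Kulenar wusahap
*wotahap is the unique common source.

*wotahap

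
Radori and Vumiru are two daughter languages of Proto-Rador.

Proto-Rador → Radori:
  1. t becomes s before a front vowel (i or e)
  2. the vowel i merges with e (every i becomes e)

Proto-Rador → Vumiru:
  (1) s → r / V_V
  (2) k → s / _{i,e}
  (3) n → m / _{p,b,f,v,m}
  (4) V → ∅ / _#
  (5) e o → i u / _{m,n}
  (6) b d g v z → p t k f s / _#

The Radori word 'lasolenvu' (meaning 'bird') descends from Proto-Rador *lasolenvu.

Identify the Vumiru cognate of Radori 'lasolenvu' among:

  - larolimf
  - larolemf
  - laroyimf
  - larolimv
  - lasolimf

Vumiru: *lasolenvu
  lasolenvu → larolenvu   [rhotacism]
  larolenvu (rule 2 does not apply)
  larolenvu → larolemvu   [nasal place assimilation]
  larolemvu → larolemv   [apocope]
  larolemv → larolimv   [pre-nasal raising]
  larolimv → larolimf   [final devoicing]
  giving Vumiru larolimf.
Only 'larolimf' matches the regular Vumiru development of *lasolenvu.

larolimf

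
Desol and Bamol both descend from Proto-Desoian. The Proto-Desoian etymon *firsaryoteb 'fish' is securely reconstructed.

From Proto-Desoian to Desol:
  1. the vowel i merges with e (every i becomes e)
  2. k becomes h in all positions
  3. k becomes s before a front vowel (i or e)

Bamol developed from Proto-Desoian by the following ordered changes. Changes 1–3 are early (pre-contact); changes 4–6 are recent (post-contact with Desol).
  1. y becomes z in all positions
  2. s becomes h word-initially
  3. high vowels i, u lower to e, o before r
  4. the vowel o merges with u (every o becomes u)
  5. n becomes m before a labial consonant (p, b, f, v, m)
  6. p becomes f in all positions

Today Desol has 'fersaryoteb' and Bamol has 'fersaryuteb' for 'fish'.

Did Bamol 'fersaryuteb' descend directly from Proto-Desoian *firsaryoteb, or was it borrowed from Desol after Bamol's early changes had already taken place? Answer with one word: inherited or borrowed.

borrowed

If inherited, *firsaryoteb would pass through all of Bamol's changes:
Bamol: *firsaryoteb > firsarzoteb > fersarzoteb > fersarzuteb  (by unconditioned shift, pre-rhotic lowering, vowel merger)
If borrowed from Desol 'fersaryoteb' after the early changes, it would undergo only the recent ones:
  rule 4 (vowel merger): fersaryoteb → fersaryuteb
  rule 5 (nasal place assimilation): no change (fersaryuteb)
  rule 6 (unconditioned shift): no change (fersaryuteb)
  ⇒ as a loan: fersaryuteb
Bamol 'fersaryuteb' matches the loan outcome 'fersaryuteb', not the inherited 'fersarzuteb' — it skipped the early Bamol changes, so it was borrowed from Desol.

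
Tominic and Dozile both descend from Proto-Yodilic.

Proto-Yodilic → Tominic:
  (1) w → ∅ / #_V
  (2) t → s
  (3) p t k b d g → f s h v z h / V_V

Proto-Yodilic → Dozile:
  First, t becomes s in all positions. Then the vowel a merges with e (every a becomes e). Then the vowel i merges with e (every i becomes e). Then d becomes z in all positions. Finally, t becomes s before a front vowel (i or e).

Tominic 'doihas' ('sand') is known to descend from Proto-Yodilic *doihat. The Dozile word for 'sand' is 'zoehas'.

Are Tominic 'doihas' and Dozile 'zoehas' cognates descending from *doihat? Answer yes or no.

Derive the expected Dozile reflex of *doihat:
Dozile: start from *doihat.
  rule 1 (unconditioned shift): doihat → doihas
  rule 2 (vowel merger): doihas → doihes
  rule 3 (vowel merger): doihes → doehes
  rule 4 (unconditioned shift): doehes → zoehes
  rule 5: no change — zoehes
  ⇒ Dozile zoehes
The regular Dozile reflex would be 'zoehes', but the attested form is 'zoehas'. The correspondence is irregular, so they are not cognates (the Dozile form has a different source).

no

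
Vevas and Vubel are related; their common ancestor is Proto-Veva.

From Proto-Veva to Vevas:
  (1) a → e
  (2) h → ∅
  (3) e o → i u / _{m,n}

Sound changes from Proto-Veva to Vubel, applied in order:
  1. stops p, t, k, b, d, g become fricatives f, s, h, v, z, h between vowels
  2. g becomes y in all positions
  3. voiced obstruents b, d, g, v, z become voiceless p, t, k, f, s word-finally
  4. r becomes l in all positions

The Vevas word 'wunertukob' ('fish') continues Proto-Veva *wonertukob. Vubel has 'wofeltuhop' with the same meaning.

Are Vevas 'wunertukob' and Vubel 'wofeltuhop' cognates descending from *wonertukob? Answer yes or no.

Derive the expected Vubel reflex of *wonertukob:
Vubel: start from *wonertukob.
  rule 1 (intervocalic lenition): wonertukob → wonertuhob
  rule 2: no change — wonertuhob
  rule 3 (final devoicing): wonertuhob → wonertuhop
  rule 4 (unconditioned shift): wonertuhop → woneltuhop
  ⇒ Vubel woneltuhop
The regular Vubel reflex would be 'woneltuhop', but the attested form is 'wofeltuhop'. The correspondence is irregular, so they are not cognates (the Vubel form has a different source).

no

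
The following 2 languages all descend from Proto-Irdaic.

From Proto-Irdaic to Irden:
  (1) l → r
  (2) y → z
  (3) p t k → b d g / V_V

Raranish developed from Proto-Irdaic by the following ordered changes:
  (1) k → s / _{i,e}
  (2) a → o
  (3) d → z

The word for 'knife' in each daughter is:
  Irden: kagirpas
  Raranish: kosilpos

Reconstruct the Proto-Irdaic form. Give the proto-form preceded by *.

*kakilpas

Position 3: Irden has g, Raranish has s. Taking the neighbouring segments as reconstructed: Irden g could go back to *k or *g; Raranish s could go back to *k or *s — the one source consistent with every daughter is *k.
Position 5: Irden has r, Raranish has l. Raranish preserves l here (none of its changes turn any other segment into l), so the proto-segment is *l.
Continuing position by position gives *kakilpas; check it forward:
Irden: *kakilpas > kakirpas > kagirpas  (by unconditioned shift, intervocalic voicing)
Raranish: *kakilpas > kasilpas > kosilpos  (by palatalisation, vowel merger)
*kakilpas is the unique common source.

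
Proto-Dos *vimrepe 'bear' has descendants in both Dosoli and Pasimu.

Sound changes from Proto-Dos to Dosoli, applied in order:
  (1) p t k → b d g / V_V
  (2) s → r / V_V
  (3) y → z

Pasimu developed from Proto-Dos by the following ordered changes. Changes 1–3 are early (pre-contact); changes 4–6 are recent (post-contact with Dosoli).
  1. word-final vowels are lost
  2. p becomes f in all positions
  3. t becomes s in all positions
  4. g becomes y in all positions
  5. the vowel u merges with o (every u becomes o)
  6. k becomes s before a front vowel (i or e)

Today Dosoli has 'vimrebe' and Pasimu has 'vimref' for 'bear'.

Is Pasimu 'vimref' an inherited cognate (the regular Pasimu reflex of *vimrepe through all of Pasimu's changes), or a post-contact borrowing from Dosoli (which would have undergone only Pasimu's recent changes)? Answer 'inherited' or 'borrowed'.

inherited

If inherited, *vimrepe would pass through all of Pasimu's changes:
Pasimu: *vimrepe > vimrep > vimref  (by apocope, unconditioned shift)
If borrowed from Dosoli 'vimrebe' after the early changes, it would undergo only the recent ones:
  rule 4 (unconditioned shift): no change (vimrebe)
  rule 5 (vowel merger): no change (vimrebe)
  rule 6 (palatalisation): no change (vimrebe)
  ⇒ as a loan: vimrebe
Pasimu 'vimref' matches the inherited outcome exactly, so it is an inherited cognate, not a loan.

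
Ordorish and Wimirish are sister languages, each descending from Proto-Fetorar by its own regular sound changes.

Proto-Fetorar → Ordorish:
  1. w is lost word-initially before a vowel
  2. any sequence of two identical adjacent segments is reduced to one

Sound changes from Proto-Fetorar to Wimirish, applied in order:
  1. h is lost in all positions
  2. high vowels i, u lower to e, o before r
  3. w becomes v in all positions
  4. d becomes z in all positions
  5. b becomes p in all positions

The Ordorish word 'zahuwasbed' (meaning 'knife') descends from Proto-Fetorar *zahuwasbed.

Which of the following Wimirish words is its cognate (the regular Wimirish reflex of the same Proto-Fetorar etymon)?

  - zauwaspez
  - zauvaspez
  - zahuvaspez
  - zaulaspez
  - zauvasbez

zauvaspez

Wimirish: start from *zahuwasbed.
  rule 1 (h-loss): zahuwasbed → zauwasbed
  rule 2: no change — zauwasbed
  rule 3 (unconditioned shift): zauwasbed → zauvasbed
  rule 4 (unconditioned shift): zauvasbed → zauvasbez
  rule 5 (unconditioned shift): zauvasbez → zauvaspez
  ⇒ Wimirish zauvaspez
Only 'zauvaspez' matches the regular Wimirish development of *zahuwasbed.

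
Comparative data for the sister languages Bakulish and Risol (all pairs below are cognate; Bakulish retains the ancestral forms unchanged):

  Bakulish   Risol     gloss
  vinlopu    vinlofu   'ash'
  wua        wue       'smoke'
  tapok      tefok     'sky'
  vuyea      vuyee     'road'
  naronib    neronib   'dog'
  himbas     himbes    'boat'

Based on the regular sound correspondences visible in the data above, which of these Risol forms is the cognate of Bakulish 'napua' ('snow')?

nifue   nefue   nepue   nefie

tapok ~ tefok — Bakulish a corresponds to Risol e after a consonant, before a labial obstruent.
vinlopu ~ vinlofu — Bakulish p corresponds to Risol f between vowels (before a back vowel).
wua ~ wue, vuyea ~ vuyee — Bakulish a corresponds to Risol e word-finally.
Applying these to Bakulish 'napua':
  napua → nepua   (a→e after a consonant, before a labial obstruent)
  nepua → nefua   (p→f between vowels (before a back vowel))
  nefua → nefue   (a→e word-finally)
So the Risol cognate is 'nefue'.

nefue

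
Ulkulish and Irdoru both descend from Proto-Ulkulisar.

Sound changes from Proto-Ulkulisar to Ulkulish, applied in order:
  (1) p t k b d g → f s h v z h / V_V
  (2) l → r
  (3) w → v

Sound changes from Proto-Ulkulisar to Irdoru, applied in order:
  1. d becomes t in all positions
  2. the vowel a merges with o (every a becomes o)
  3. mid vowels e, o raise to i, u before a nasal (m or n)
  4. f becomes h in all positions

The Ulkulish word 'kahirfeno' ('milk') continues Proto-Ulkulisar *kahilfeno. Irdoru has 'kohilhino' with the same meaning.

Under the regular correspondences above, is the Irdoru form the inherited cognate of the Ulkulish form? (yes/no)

Derive the expected Irdoru reflex of *kahilfeno:
Irdoru: *kahilfeno > kohilfeno > kohilfino > kohilhino  (by vowel merger, pre-nasal raising, unconditioned shift)
Irdoru 'kohilhino' matches the regular reflex exactly, so the pair is cognate.

yes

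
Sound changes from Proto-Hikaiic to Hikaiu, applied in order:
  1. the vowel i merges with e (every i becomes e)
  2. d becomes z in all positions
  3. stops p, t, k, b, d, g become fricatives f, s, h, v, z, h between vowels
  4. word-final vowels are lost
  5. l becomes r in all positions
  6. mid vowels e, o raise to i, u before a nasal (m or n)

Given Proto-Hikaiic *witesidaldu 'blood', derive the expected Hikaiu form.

wesesezarz

Hikaiu: *witesidaldu > wetesedaldu > wetesezalzu > wesesezalzu > wesesezalz > wesesezarz  (by vowel merger, unconditioned shift, intervocalic lenition, apocope, unconditioned shift)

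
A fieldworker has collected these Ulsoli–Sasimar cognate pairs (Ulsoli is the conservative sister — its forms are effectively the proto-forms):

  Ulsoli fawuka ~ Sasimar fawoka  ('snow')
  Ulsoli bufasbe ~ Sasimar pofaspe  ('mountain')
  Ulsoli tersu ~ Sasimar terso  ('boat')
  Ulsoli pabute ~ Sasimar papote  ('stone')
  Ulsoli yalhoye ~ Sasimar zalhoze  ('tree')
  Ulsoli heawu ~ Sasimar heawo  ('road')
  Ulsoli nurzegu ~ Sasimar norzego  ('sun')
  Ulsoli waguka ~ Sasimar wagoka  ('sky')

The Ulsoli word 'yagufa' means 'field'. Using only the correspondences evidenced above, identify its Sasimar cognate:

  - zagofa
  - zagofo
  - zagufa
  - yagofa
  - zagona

zagofa

yalhoye ~ zalhoze — Ulsoli y corresponds to Sasimar z word-initially before a back vowel.
bufasbe ~ pofaspe — Ulsoli u corresponds to Sasimar o after a consonant, before a labial obstruent.
Applying these to Ulsoli 'yagufa':
  yagufa → zagufa   (y→z word-initially before a back vowel)
  zagufa → zagofa   (u→o after a consonant, before a labial obstruent)
So the Sasimar cognate is 'zagofa'.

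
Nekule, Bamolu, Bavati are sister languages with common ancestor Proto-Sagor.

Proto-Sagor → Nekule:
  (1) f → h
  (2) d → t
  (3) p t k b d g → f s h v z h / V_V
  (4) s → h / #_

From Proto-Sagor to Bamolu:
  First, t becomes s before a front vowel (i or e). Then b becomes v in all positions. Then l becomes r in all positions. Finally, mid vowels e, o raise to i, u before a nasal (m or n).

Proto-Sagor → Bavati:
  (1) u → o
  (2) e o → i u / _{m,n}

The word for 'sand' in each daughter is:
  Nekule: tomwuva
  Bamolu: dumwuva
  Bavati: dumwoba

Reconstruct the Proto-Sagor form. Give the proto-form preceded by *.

*domwuba

Position 2: Nekule has o, Bamolu has u, Bavati has u. Nekule preserves o here (none of its changes turn any other segment into o), so the proto-segment is *o.
Position 6: Nekule has v, Bamolu has v, Bavati has b. Bavati preserves b here (none of its changes turn any other segment into b), so the proto-segment is *b.
Continuing position by position gives *domwuba; check it forward:
Nekule: *domwuba
  domwuba (rule 1 does not apply)
  domwuba → tomwuba   [unconditioned shift]
  tomwuba → tomwuva   [intervocalic lenition]
  tomwuva (rule 4 does not apply)
  giving Nekule tomwuva.
Bamolu: start from *domwuba.
  rule 1: no change — domwuba
  rule 2 (unconditioned shift): domwuba → domwuva
  rule 3: no change — domwuva
  rule 4 (pre-nasal raising): domwuva → dumwuva
  ⇒ Bamolu dumwuva
Bavati: start from *domwuba.
  rule 1 (vowel merger): domwuba → domwoba
  rule 2 (pre-nasal raising): domwoba → dumwoba
  ⇒ Bavati dumwoba
Only *domwuba yields all of Nekule tomwuva, Bamolu dumwuva, Bavati dumwoba.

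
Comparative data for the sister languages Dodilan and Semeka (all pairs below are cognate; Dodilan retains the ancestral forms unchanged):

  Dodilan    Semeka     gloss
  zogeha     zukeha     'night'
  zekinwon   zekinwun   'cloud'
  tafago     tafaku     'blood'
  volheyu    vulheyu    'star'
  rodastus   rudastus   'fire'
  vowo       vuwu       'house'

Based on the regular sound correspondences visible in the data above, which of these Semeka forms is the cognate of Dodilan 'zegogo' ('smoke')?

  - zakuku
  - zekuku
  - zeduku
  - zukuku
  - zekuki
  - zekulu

zekuku

tafago ~ tafaku — Dodilan g corresponds to Semeka k between vowels (before a back vowel).
zogeha ~ zukeha, volheyu ~ vulheyu — Dodilan o corresponds to Semeka u after a consonant, before a consonant other than r, m, n, p, b, f, v.
tafago ~ tafaku, vowo ~ vuwu — Dodilan o corresponds to Semeka u word-finally.
Applying these to Dodilan 'zegogo':
  zegogo → zekogo   (g→k between vowels (before a back vowel))
  zekogo → zekugo   (o→u after a consonant, before a consonant other than r, m, n, p, b, f, v)
  zekugo → zekuko   (g→k between vowels (before a back vowel))
  zekuko → zekuku   (o→u word-finally)
So the Semeka cognate is 'zekuku'.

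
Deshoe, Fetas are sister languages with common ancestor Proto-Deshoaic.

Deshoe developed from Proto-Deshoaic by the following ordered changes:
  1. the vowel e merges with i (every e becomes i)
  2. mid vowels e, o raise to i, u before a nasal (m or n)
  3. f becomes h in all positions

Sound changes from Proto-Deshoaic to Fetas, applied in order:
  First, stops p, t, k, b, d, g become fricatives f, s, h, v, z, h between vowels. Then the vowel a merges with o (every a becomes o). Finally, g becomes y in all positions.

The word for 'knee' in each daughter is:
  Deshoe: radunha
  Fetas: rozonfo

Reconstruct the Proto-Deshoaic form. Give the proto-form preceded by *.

Position 4: Deshoe has u, Fetas has o. Taking the neighbouring segments as reconstructed: Deshoe u could go back to *o or *u; Fetas o could go back to *a or *o — the one source consistent with every daughter is *o.
Position 7: Deshoe has a, Fetas has o. Deshoe preserves a here (none of its changes turn any other segment into a), so the proto-segment is *a.
Continuing position by position gives *radonfa; check it forward:
Deshoe: *radonfa
  radonfa (rule 1 does not apply)
  radonfa → radunfa   [pre-nasal raising]
  radunfa → radunha   [unconditioned shift]
  giving Deshoe radunha.
Fetas: *radonfa > razonfa > rozonfo  (by intervocalic lenition, vowel merger)
*radonfa is the unique common source.

*radonfa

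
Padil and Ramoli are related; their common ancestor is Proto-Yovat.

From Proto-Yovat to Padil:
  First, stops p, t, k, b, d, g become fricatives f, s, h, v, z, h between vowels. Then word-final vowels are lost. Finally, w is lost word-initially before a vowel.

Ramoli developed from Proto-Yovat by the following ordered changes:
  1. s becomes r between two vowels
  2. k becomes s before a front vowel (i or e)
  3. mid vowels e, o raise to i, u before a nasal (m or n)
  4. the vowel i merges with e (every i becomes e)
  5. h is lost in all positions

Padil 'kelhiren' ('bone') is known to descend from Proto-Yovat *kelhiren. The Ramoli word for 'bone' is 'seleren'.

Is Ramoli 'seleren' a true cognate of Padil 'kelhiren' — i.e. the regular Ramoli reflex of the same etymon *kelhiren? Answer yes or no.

yes

Derive the expected Ramoli reflex of *kelhiren:
Ramoli: start from *kelhiren.
  rule 1: no change — kelhiren
  rule 2 (palatalisation): kelhiren → selhiren
  rule 3 (pre-nasal raising): selhiren → selhirin
  rule 4 (vowel merger): selhirin → selheren
  rule 5 (h-loss): selheren → seleren
  ⇒ Ramoli seleren
Ramoli 'seleren' matches the regular reflex exactly, so the pair is cognate.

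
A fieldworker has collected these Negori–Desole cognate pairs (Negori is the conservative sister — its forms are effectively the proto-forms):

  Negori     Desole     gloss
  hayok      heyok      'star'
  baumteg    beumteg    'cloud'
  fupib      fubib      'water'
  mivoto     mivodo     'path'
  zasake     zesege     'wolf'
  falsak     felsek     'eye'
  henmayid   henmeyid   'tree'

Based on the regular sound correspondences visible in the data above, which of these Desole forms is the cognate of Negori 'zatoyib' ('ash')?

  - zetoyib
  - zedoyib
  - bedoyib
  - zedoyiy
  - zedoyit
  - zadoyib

hayok ~ heyok, zasake ~ zesege — Negori a corresponds to Desole e after a consonant, before a consonant other than r, m, n, p, b, f, v.
mivoto ~ mivodo — Negori t corresponds to Desole d between vowels (before a back vowel).
Applying these to Negori 'zatoyib':
  zatoyib → zetoyib   (a→e after a consonant, before a consonant other than r, m, n, p, b, f, v)
  zetoyib → zedoyib   (t→d between vowels (before a back vowel))
So the Desole cognate is 'zedoyib'.

zedoyib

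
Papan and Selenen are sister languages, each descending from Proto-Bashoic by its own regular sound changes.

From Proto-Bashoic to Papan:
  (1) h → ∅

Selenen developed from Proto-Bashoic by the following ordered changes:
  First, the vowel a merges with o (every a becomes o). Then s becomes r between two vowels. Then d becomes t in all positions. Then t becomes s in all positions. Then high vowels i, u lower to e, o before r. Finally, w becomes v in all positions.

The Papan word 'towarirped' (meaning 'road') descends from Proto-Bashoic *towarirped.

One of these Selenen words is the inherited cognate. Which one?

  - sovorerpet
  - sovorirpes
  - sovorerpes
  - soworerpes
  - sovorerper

sovorerpes

Selenen: *towarirped
  towarirped → toworirped   [vowel merger]
  toworirped (rule 2 does not apply)
  toworirped → toworirpet   [unconditioned shift]
  toworirpet → soworirpes   [unconditioned shift]
  soworirpes → soworerpes   [pre-rhotic lowering]
  soworerpes → sovorerpes   [unconditioned shift]
  giving Selenen sovorerpes.
Among the options, 'sovorerpes' alone shows every Selenen change applied in order.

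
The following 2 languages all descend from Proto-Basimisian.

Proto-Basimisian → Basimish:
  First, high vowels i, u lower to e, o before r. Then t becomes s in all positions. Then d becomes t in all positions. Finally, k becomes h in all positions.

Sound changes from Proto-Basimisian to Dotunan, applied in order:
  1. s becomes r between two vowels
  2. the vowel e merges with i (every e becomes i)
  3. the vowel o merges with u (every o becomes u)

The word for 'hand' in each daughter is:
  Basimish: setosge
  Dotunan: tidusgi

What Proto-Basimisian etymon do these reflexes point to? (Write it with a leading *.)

*tedosge

Position 7: Basimish has e, Dotunan has i. Taking the neighbouring segments as reconstructed: Basimish e can only go back to *e; Dotunan i could go back to *e or *i — the one source consistent with every daughter is *e.
Position 3: Basimish has t, Dotunan has d. Dotunan preserves d here (none of its changes turn any other segment into d), so the proto-segment is *d.
Position 2: Basimish has e, Dotunan has i. Taking the neighbouring segments as reconstructed: Basimish e can only go back to *e; Dotunan i could go back to *e or *i — the one source consistent with every daughter is *e.
Continuing position by position gives *tedosge; check it forward:
Basimish: *tedosge
  tedosge (rule 1 does not apply)
  tedosge → sedosge   [unconditioned shift]
  sedosge → setosge   [unconditioned shift]
  setosge (rule 4 does not apply)
  giving Basimish setosge.
Dotunan: *tedosge
  tedosge (rule 1 does not apply)
  tedosge → tidosgi   [vowel merger]
  tidosgi → tidusgi   [vowel merger]
  giving Dotunan tidusgi.
*tedosge is the unique common source.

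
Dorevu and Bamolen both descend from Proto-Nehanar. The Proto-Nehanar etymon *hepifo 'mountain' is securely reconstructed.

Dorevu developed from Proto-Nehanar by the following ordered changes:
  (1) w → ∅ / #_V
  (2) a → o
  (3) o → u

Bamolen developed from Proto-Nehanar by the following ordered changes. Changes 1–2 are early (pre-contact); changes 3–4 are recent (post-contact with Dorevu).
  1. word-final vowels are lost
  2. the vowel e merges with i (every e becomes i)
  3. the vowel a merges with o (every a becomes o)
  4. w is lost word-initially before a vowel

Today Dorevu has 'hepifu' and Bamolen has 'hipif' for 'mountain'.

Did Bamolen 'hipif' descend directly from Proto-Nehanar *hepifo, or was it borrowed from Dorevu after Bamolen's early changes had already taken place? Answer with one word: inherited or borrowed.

If inherited, *hepifo would pass through all of Bamolen's changes:
Bamolen: *hepifo
  hepifo → hepif   [apocope]
  hepif → hipif   [vowel merger]
  hipif (rule 3 does not apply)
  hipif (rule 4 does not apply)
  giving Bamolen hipif.
If borrowed from Dorevu 'hepifu' after the early changes, it would undergo only the recent ones:
  rule 3 (vowel merger): no change (hepifu)
  rule 4 (glide loss): no change (hepifu)
  ⇒ as a loan: hepifu
Bamolen 'hipif' matches the inherited outcome exactly, so it is an inherited cognate, not a loan.

inherited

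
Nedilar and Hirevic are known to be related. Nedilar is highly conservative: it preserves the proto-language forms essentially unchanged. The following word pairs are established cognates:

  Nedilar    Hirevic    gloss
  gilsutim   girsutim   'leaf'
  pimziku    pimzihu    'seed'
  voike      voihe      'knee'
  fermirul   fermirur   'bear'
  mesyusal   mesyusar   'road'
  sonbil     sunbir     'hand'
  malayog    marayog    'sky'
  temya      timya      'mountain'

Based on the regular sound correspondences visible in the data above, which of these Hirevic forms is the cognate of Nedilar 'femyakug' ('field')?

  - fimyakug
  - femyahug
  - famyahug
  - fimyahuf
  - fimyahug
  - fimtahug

fimyahug

temya ~ timya — Nedilar e corresponds to Hirevic i after a consonant, before a nasal.
pimziku ~ pimzihu — Nedilar k corresponds to Hirevic h between vowels (before a back vowel).
Applying these to Nedilar 'femyakug':
  femyakug → fimyakug   (e→i after a consonant, before a nasal)
  fimyakug → fimyahug   (k→h between vowels (before a back vowel))
So the Hirevic cognate is 'fimyahug'.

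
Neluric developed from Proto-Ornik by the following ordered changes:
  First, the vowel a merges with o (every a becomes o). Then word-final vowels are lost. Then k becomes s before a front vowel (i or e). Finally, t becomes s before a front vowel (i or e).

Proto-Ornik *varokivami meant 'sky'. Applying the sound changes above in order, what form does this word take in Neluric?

vorosivom

Neluric: start from *varokivami.
  rule 1 (vowel merger): varokivami → vorokivomi
  rule 2 (apocope): vorokivomi → vorokivom
  rule 3 (palatalisation): vorokivom → vorosivom
  rule 4: no change — vorosivom
  ⇒ Neluric vorosivom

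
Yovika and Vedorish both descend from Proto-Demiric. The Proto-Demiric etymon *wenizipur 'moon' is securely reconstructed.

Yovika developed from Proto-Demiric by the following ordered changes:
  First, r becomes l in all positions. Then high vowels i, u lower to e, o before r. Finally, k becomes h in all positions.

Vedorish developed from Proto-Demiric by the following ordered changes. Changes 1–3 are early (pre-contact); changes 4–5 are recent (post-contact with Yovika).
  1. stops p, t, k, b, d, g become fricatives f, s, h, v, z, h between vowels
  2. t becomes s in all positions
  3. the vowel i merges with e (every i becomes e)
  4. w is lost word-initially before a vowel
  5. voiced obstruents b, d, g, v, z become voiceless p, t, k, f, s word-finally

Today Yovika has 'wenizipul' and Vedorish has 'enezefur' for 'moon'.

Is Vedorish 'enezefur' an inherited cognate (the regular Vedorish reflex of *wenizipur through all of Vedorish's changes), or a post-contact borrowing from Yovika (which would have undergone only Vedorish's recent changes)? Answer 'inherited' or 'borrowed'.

inherited

If inherited, *wenizipur would pass through all of Vedorish's changes:
Vedorish: *wenizipur
  wenizipur → wenizifur   [intervocalic lenition]
  wenizifur (rule 2 does not apply)
  wenizifur → wenezefur   [vowel merger]
  wenezefur → enezefur   [glide loss]
  enezefur (rule 5 does not apply)
  giving Vedorish enezefur.
If borrowed from Yovika 'wenizipul' after the early changes, it would undergo only the recent ones:
  rule 4 (glide loss): wenizipul → enizipul
  rule 5 (final devoicing): no change (enizipul)
  ⇒ as a loan: enizipul
Vedorish 'enezefur' matches the inherited outcome exactly, so it is an inherited cognate, not a loan.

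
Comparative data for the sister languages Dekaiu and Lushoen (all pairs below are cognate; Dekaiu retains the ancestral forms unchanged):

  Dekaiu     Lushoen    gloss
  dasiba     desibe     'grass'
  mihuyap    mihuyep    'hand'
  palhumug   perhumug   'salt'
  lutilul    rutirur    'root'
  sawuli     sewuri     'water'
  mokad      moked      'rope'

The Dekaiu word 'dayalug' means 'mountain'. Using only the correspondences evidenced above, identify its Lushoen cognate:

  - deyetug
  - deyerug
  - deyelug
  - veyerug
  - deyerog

deyerug

dasiba ~ desibe, palhumug ~ perhumug — Dekaiu a corresponds to Lushoen e after a consonant, before a consonant other than r, m, n, p, b, f, v.
lutilul ~ rutirur — Dekaiu l corresponds to Lushoen r between vowels (before a back vowel).
Applying these to Dekaiu 'dayalug':
  dayalug → deyalug   (a→e after a consonant, before a consonant other than r, m, n, p, b, f, v)
  deyalug → deyelug   (a→e after a consonant, before a consonant other than r, m, n, p, b, f, v)
  deyelug → deyerug   (l→r between vowels (before a back vowel))
So the Lushoen cognate is 'deyerug'.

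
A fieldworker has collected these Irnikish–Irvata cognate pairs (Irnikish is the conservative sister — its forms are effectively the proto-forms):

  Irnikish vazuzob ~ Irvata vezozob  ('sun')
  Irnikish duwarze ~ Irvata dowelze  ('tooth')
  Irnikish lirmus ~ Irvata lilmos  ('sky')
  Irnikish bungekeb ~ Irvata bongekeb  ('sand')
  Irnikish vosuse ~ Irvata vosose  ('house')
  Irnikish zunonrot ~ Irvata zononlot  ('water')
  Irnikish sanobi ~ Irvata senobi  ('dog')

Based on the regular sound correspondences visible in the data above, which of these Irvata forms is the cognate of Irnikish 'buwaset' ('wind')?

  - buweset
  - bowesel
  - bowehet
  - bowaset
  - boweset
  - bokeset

vazuzob ~ vezozob, duwarze ~ dowelze — Irnikish u corresponds to Irvata o after a consonant, before a consonant other than r, m, n, p, b, f, v.
vazuzob ~ vezozob — Irnikish a corresponds to Irvata e after a consonant, before a consonant other than r, m, n, p, b, f, v.
Applying these to Irnikish 'buwaset':
  buwaset → bowaset   (u→o after a consonant, before a consonant other than r, m, n, p, b, f, v)
  bowaset → boweset   (a→e after a consonant, before a consonant other than r, m, n, p, b, f, v)
So the Irvata cognate is 'boweset'.

boweset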